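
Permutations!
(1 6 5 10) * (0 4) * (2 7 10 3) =(0 4)(1 6 5 3 2 7 10) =[4, 6, 7, 2, 0, 3, 5, 10, 8, 9, 1]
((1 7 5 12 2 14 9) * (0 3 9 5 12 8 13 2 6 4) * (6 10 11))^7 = ((0 3 9 1 7 12 10 11 6 4)(2 14 5 8 13))^7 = (0 11 7 3 6 12 9 4 10 1)(2 5 13 14 8)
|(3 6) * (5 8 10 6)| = |(3 5 8 10 6)| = 5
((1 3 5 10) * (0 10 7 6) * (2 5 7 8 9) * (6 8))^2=(0 1 7 9 5)(2 6 10 3 8)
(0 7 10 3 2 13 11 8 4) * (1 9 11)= (0 7 10 3 2 13 1 9 11 8 4)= [7, 9, 13, 2, 0, 5, 6, 10, 4, 11, 3, 8, 12, 1]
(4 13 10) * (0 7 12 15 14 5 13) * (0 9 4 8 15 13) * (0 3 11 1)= [7, 0, 2, 11, 9, 3, 6, 12, 15, 4, 8, 1, 13, 10, 5, 14]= (0 7 12 13 10 8 15 14 5 3 11 1)(4 9)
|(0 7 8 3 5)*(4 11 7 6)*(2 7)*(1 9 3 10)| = 12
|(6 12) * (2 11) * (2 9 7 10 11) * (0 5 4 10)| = 14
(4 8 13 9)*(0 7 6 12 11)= [7, 1, 2, 3, 8, 5, 12, 6, 13, 4, 10, 0, 11, 9]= (0 7 6 12 11)(4 8 13 9)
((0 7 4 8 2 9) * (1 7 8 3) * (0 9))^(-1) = (9)(0 2 8)(1 3 4 7)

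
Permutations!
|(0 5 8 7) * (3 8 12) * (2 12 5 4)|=7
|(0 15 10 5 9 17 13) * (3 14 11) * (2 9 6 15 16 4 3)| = |(0 16 4 3 14 11 2 9 17 13)(5 6 15 10)| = 20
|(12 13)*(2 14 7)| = |(2 14 7)(12 13)| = 6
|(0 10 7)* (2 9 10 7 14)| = 4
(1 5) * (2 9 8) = (1 5)(2 9 8) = [0, 5, 9, 3, 4, 1, 6, 7, 2, 8]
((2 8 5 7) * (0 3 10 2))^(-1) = ((0 3 10 2 8 5 7))^(-1) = (0 7 5 8 2 10 3)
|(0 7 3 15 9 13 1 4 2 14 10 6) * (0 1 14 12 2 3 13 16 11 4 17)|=24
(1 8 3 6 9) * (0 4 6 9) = (0 4 6)(1 8 3 9) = [4, 8, 2, 9, 6, 5, 0, 7, 3, 1]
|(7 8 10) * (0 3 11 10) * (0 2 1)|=8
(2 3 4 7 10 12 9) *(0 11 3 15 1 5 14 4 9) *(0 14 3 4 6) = (0 11 4 7 10 12 14 6)(1 5 3 9 2 15) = [11, 5, 15, 9, 7, 3, 0, 10, 8, 2, 12, 4, 14, 13, 6, 1]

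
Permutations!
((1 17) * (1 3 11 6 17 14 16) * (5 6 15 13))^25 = (1 14 16)(3 5 11 6 15 17 13)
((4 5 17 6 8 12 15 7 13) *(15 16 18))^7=(4 18 6 13 16 17 7 12 5 15 8)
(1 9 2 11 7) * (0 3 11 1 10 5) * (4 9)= (0 3 11 7 10 5)(1 4 9 2)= [3, 4, 1, 11, 9, 0, 6, 10, 8, 2, 5, 7]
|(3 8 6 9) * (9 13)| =|(3 8 6 13 9)| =5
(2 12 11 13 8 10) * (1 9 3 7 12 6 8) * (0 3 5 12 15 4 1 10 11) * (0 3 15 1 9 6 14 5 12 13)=(0 15 4 9 12 3 7 1 6 8 11)(2 14 5 13 10)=[15, 6, 14, 7, 9, 13, 8, 1, 11, 12, 2, 0, 3, 10, 5, 4]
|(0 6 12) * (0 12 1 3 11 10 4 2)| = 8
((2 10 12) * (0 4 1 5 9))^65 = (2 12 10)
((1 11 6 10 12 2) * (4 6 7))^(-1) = ((1 11 7 4 6 10 12 2))^(-1) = (1 2 12 10 6 4 7 11)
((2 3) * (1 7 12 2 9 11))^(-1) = (1 11 9 3 2 12 7) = ((1 7 12 2 3 9 11))^(-1)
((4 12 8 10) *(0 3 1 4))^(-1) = (0 10 8 12 4 1 3)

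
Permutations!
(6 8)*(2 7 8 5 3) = [0, 1, 7, 2, 4, 3, 5, 8, 6] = (2 7 8 6 5 3)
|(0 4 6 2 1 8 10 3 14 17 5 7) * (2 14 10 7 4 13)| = 30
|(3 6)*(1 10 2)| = 6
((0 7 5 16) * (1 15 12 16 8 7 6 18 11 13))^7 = ((0 6 18 11 13 1 15 12 16)(5 8 7))^7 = (0 12 1 11 6 16 15 13 18)(5 8 7)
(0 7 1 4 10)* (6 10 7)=(0 6 10)(1 4 7)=[6, 4, 2, 3, 7, 5, 10, 1, 8, 9, 0]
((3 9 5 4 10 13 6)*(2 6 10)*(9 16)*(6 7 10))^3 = (2 13 16 4 10 3 5 7 6 9)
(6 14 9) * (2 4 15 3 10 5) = (2 4 15 3 10 5)(6 14 9) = [0, 1, 4, 10, 15, 2, 14, 7, 8, 6, 5, 11, 12, 13, 9, 3]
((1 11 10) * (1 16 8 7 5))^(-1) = ((1 11 10 16 8 7 5))^(-1) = (1 5 7 8 16 10 11)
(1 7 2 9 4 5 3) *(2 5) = (1 7 5 3)(2 9 4) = [0, 7, 9, 1, 2, 3, 6, 5, 8, 4]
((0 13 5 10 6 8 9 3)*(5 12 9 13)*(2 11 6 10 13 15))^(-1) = (0 3 9 12 13 5)(2 15 8 6 11)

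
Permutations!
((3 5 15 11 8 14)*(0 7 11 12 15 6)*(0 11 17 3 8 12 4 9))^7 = (0 12 3 9 11 17 4 6 7 15 5)(8 14)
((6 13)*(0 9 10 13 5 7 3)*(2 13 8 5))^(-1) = (0 3 7 5 8 10 9)(2 6 13)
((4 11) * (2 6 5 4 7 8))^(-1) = (2 8 7 11 4 5 6)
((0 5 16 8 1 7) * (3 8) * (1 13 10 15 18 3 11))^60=((0 5 16 11 1 7)(3 8 13 10 15 18))^60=(18)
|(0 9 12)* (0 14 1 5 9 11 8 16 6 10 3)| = 35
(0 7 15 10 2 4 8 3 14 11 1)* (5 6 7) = (0 5 6 7 15 10 2 4 8 3 14 11 1) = [5, 0, 4, 14, 8, 6, 7, 15, 3, 9, 2, 1, 12, 13, 11, 10]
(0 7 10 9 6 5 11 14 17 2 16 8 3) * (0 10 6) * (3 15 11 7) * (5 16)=(0 3 10 9)(2 5 7 6 16 8 15 11 14 17)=[3, 1, 5, 10, 4, 7, 16, 6, 15, 0, 9, 14, 12, 13, 17, 11, 8, 2]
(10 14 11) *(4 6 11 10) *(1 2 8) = (1 2 8)(4 6 11)(10 14) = [0, 2, 8, 3, 6, 5, 11, 7, 1, 9, 14, 4, 12, 13, 10]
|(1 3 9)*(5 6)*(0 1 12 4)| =6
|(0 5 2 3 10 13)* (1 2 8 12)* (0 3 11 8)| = 30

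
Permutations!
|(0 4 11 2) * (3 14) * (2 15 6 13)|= 14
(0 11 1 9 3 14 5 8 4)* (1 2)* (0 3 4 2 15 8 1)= (0 11 15 8 2)(1 9 4 3 14 5)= [11, 9, 0, 14, 3, 1, 6, 7, 2, 4, 10, 15, 12, 13, 5, 8]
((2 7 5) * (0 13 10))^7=((0 13 10)(2 7 5))^7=(0 13 10)(2 7 5)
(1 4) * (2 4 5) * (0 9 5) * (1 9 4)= (0 4 9 5 2 1)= [4, 0, 1, 3, 9, 2, 6, 7, 8, 5]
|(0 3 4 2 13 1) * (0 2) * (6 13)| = 12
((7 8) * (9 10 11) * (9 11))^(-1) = ((11)(7 8)(9 10))^(-1) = (11)(7 8)(9 10)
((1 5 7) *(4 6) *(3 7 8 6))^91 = (8)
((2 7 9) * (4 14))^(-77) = ((2 7 9)(4 14))^(-77) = (2 7 9)(4 14)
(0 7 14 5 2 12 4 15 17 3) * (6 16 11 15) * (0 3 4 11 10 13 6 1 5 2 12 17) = (0 7 14 2 17 4 1 5 12 11 15)(6 16 10 13) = [7, 5, 17, 3, 1, 12, 16, 14, 8, 9, 13, 15, 11, 6, 2, 0, 10, 4]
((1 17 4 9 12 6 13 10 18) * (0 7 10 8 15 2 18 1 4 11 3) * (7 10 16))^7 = (0 10 1 17 11 3)(2 8 6 9 18 15 13 12 4)(7 16)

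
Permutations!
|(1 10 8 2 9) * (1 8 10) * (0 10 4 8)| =|(0 10 4 8 2 9)| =6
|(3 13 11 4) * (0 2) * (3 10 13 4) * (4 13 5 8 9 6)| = 6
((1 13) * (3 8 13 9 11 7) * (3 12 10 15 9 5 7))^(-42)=((1 5 7 12 10 15 9 11 3 8 13))^(-42)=(1 7 10 9 3 13 5 12 15 11 8)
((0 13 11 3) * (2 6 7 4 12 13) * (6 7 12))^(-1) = (0 3 11 13 12 6 4 7 2)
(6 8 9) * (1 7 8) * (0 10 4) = (0 10 4)(1 7 8 9 6) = [10, 7, 2, 3, 0, 5, 1, 8, 9, 6, 4]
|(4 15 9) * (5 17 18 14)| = |(4 15 9)(5 17 18 14)| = 12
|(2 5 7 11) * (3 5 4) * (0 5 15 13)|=|(0 5 7 11 2 4 3 15 13)|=9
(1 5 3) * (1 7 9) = [0, 5, 2, 7, 4, 3, 6, 9, 8, 1] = (1 5 3 7 9)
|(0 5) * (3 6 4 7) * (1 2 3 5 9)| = |(0 9 1 2 3 6 4 7 5)| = 9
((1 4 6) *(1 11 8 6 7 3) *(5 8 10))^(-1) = ((1 4 7 3)(5 8 6 11 10))^(-1) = (1 3 7 4)(5 10 11 6 8)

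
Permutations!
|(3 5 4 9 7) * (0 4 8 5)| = 10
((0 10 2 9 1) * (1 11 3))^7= ((0 10 2 9 11 3 1))^7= (11)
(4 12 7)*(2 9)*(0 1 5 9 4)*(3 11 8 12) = [1, 5, 4, 11, 3, 9, 6, 0, 12, 2, 10, 8, 7] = (0 1 5 9 2 4 3 11 8 12 7)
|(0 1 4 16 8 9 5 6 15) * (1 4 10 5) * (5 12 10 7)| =10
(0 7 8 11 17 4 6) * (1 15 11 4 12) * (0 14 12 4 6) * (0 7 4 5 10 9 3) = [4, 15, 2, 0, 7, 10, 14, 8, 6, 3, 9, 17, 1, 13, 12, 11, 16, 5] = (0 4 7 8 6 14 12 1 15 11 17 5 10 9 3)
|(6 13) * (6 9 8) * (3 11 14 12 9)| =|(3 11 14 12 9 8 6 13)| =8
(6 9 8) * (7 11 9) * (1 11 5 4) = (1 11 9 8 6 7 5 4) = [0, 11, 2, 3, 1, 4, 7, 5, 6, 8, 10, 9]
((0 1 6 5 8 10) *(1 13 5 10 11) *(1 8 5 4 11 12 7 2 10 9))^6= ((0 13 4 11 8 12 7 2 10)(1 6 9))^6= (0 7 11)(2 8 13)(4 10 12)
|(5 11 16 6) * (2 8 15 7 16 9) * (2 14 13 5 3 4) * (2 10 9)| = |(2 8 15 7 16 6 3 4 10 9 14 13 5 11)| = 14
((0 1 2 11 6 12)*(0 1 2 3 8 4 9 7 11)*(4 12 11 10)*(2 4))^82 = ((0 4 9 7 10 2)(1 3 8 12)(6 11))^82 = (0 10 9)(1 8)(2 7 4)(3 12)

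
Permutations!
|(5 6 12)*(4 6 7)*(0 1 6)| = 7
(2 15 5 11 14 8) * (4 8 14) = (2 15 5 11 4 8) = [0, 1, 15, 3, 8, 11, 6, 7, 2, 9, 10, 4, 12, 13, 14, 5]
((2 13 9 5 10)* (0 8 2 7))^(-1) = (0 7 10 5 9 13 2 8)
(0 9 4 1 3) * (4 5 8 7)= [9, 3, 2, 0, 1, 8, 6, 4, 7, 5]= (0 9 5 8 7 4 1 3)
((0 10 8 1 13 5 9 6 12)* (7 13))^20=((0 10 8 1 7 13 5 9 6 12))^20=(13)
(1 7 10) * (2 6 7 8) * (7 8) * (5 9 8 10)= (1 7 5 9 8 2 6 10)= [0, 7, 6, 3, 4, 9, 10, 5, 2, 8, 1]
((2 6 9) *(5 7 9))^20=(9)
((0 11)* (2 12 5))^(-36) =((0 11)(2 12 5))^(-36) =(12)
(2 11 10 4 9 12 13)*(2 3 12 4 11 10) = (2 10 11)(3 12 13)(4 9) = [0, 1, 10, 12, 9, 5, 6, 7, 8, 4, 11, 2, 13, 3]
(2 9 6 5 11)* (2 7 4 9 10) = (2 10)(4 9 6 5 11 7) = [0, 1, 10, 3, 9, 11, 5, 4, 8, 6, 2, 7]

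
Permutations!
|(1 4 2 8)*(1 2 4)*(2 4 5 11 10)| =|(2 8 4 5 11 10)| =6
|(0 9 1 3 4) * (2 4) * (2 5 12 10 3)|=20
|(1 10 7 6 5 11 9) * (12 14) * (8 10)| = |(1 8 10 7 6 5 11 9)(12 14)| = 8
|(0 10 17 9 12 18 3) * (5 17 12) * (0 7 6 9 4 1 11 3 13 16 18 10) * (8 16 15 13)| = |(1 11 3 7 6 9 5 17 4)(8 16 18)(10 12)(13 15)| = 18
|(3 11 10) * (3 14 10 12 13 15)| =10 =|(3 11 12 13 15)(10 14)|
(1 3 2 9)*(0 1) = (0 1 3 2 9) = [1, 3, 9, 2, 4, 5, 6, 7, 8, 0]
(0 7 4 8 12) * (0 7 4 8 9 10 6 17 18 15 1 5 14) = (0 4 9 10 6 17 18 15 1 5 14)(7 8 12) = [4, 5, 2, 3, 9, 14, 17, 8, 12, 10, 6, 11, 7, 13, 0, 1, 16, 18, 15]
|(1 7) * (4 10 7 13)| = 5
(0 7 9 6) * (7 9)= (0 9 6)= [9, 1, 2, 3, 4, 5, 0, 7, 8, 6]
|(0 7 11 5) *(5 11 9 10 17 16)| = 7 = |(0 7 9 10 17 16 5)|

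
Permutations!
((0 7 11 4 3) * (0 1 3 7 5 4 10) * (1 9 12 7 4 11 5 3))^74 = (0 9 7 11)(3 12 5 10)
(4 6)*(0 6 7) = [6, 1, 2, 3, 7, 5, 4, 0] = (0 6 4 7)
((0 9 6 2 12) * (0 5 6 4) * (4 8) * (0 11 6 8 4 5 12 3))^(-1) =((12)(0 9 4 11 6 2 3)(5 8))^(-1) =(12)(0 3 2 6 11 4 9)(5 8)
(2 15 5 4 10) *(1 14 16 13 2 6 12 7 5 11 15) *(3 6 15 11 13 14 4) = (1 4 10 15 13 2)(3 6 12 7 5)(14 16) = [0, 4, 1, 6, 10, 3, 12, 5, 8, 9, 15, 11, 7, 2, 16, 13, 14]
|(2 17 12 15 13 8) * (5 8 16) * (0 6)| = |(0 6)(2 17 12 15 13 16 5 8)| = 8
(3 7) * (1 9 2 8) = [0, 9, 8, 7, 4, 5, 6, 3, 1, 2] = (1 9 2 8)(3 7)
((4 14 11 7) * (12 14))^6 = (4 12 14 11 7)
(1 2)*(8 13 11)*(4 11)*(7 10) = (1 2)(4 11 8 13)(7 10) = [0, 2, 1, 3, 11, 5, 6, 10, 13, 9, 7, 8, 12, 4]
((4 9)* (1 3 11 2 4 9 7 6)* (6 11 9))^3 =(1 6 9 3)(2 11 7 4) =((1 3 9 6)(2 4 7 11))^3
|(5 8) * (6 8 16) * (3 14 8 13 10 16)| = 4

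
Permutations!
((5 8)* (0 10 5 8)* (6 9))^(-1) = (0 5 10)(6 9)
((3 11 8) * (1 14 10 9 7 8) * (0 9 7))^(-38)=(1 8 14 3 10 11 7)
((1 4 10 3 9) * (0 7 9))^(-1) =((0 7 9 1 4 10 3))^(-1) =(0 3 10 4 1 9 7)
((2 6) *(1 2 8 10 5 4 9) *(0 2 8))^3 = ((0 2 6)(1 8 10 5 4 9))^3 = (1 5)(4 8)(9 10)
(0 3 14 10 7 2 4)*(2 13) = (0 3 14 10 7 13 2 4) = [3, 1, 4, 14, 0, 5, 6, 13, 8, 9, 7, 11, 12, 2, 10]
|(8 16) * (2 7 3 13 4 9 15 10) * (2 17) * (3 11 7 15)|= |(2 15 10 17)(3 13 4 9)(7 11)(8 16)|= 4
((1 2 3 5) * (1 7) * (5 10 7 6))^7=((1 2 3 10 7)(5 6))^7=(1 3 7 2 10)(5 6)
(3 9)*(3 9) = [0, 1, 2, 3, 4, 5, 6, 7, 8, 9] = (9)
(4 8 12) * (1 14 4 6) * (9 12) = (1 14 4 8 9 12 6) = [0, 14, 2, 3, 8, 5, 1, 7, 9, 12, 10, 11, 6, 13, 4]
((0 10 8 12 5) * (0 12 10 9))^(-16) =(12)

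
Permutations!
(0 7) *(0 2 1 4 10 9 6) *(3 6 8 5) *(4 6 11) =(0 7 2 1 6)(3 11 4 10 9 8 5) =[7, 6, 1, 11, 10, 3, 0, 2, 5, 8, 9, 4]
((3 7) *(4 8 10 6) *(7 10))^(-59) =(3 10 6 4 8 7)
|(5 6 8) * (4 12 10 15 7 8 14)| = 9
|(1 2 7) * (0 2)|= 4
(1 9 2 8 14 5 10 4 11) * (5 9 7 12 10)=[0, 7, 8, 3, 11, 5, 6, 12, 14, 2, 4, 1, 10, 13, 9]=(1 7 12 10 4 11)(2 8 14 9)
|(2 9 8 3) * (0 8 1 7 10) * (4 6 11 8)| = 11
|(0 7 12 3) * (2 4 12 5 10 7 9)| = 6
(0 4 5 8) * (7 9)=(0 4 5 8)(7 9)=[4, 1, 2, 3, 5, 8, 6, 9, 0, 7]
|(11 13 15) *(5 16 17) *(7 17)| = |(5 16 7 17)(11 13 15)| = 12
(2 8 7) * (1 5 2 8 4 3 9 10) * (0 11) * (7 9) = (0 11)(1 5 2 4 3 7 8 9 10) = [11, 5, 4, 7, 3, 2, 6, 8, 9, 10, 1, 0]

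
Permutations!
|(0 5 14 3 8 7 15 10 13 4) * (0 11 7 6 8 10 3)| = |(0 5 14)(3 10 13 4 11 7 15)(6 8)| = 42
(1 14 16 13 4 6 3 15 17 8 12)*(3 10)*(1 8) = (1 14 16 13 4 6 10 3 15 17)(8 12) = [0, 14, 2, 15, 6, 5, 10, 7, 12, 9, 3, 11, 8, 4, 16, 17, 13, 1]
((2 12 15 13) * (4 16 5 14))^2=((2 12 15 13)(4 16 5 14))^2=(2 15)(4 5)(12 13)(14 16)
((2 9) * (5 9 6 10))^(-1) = ((2 6 10 5 9))^(-1) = (2 9 5 10 6)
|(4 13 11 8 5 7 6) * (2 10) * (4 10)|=|(2 4 13 11 8 5 7 6 10)|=9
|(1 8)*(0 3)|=|(0 3)(1 8)|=2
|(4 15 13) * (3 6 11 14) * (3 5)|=15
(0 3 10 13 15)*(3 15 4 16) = (0 15)(3 10 13 4 16) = [15, 1, 2, 10, 16, 5, 6, 7, 8, 9, 13, 11, 12, 4, 14, 0, 3]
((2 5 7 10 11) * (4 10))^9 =(2 4)(5 10)(7 11)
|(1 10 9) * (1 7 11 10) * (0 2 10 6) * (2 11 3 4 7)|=|(0 11 6)(2 10 9)(3 4 7)|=3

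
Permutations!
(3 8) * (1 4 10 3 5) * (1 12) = (1 4 10 3 8 5 12) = [0, 4, 2, 8, 10, 12, 6, 7, 5, 9, 3, 11, 1]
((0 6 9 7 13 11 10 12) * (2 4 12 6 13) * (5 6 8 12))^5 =((0 13 11 10 8 12)(2 4 5 6 9 7))^5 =(0 12 8 10 11 13)(2 7 9 6 5 4)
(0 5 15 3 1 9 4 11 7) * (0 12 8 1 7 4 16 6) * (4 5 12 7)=[12, 9, 2, 4, 11, 15, 0, 7, 1, 16, 10, 5, 8, 13, 14, 3, 6]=(0 12 8 1 9 16 6)(3 4 11 5 15)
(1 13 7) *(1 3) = (1 13 7 3) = [0, 13, 2, 1, 4, 5, 6, 3, 8, 9, 10, 11, 12, 7]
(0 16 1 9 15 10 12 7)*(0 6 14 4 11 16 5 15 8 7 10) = [5, 9, 2, 3, 11, 15, 14, 6, 7, 8, 12, 16, 10, 13, 4, 0, 1] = (0 5 15)(1 9 8 7 6 14 4 11 16)(10 12)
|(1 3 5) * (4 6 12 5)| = 6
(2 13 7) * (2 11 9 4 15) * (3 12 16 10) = (2 13 7 11 9 4 15)(3 12 16 10) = [0, 1, 13, 12, 15, 5, 6, 11, 8, 4, 3, 9, 16, 7, 14, 2, 10]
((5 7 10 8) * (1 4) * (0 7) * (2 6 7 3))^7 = ((0 3 2 6 7 10 8 5)(1 4))^7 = (0 5 8 10 7 6 2 3)(1 4)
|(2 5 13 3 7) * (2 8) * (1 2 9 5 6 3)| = 9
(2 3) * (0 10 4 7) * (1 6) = (0 10 4 7)(1 6)(2 3) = [10, 6, 3, 2, 7, 5, 1, 0, 8, 9, 4]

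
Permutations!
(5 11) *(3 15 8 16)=(3 15 8 16)(5 11)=[0, 1, 2, 15, 4, 11, 6, 7, 16, 9, 10, 5, 12, 13, 14, 8, 3]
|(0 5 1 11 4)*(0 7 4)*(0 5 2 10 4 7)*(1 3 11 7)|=12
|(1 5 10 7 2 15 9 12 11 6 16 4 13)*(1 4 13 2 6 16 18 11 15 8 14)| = 39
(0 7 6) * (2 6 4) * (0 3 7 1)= (0 1)(2 6 3 7 4)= [1, 0, 6, 7, 2, 5, 3, 4]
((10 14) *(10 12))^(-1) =(10 12 14)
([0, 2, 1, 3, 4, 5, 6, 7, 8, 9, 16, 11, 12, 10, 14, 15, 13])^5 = [0, 2, 1, 3, 4, 5, 6, 7, 8, 9, 13, 11, 12, 16, 14, 15, 10]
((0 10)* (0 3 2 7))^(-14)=(0 10 3 2 7)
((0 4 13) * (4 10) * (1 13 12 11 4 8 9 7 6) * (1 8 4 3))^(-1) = ((0 10 4 12 11 3 1 13)(6 8 9 7))^(-1) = (0 13 1 3 11 12 4 10)(6 7 9 8)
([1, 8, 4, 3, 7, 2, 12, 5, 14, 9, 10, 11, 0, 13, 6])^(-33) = (0 14)(1 6)(2 5 7 4)(8 12)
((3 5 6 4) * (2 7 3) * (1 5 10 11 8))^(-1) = ((1 5 6 4 2 7 3 10 11 8))^(-1) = (1 8 11 10 3 7 2 4 6 5)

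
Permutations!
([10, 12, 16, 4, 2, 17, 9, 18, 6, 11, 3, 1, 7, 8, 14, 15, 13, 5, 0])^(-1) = [18, 11, 4, 10, 3, 17, 8, 12, 13, 6, 0, 9, 1, 16, 14, 15, 2, 5, 7]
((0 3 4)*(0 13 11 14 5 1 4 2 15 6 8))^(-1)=((0 3 2 15 6 8)(1 4 13 11 14 5))^(-1)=(0 8 6 15 2 3)(1 5 14 11 13 4)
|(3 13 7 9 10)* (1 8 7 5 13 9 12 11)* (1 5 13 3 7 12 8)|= 8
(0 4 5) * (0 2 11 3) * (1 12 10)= (0 4 5 2 11 3)(1 12 10)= [4, 12, 11, 0, 5, 2, 6, 7, 8, 9, 1, 3, 10]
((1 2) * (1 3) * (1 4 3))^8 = ((1 2)(3 4))^8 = (4)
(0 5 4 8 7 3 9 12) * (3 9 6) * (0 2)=[5, 1, 0, 6, 8, 4, 3, 9, 7, 12, 10, 11, 2]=(0 5 4 8 7 9 12 2)(3 6)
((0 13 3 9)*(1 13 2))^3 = (0 13)(1 9)(2 3) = ((0 2 1 13 3 9))^3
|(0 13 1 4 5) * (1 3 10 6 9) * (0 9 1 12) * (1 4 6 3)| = 8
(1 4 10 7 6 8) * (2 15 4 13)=(1 13 2 15 4 10 7 6 8)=[0, 13, 15, 3, 10, 5, 8, 6, 1, 9, 7, 11, 12, 2, 14, 4]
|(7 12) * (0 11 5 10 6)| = |(0 11 5 10 6)(7 12)| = 10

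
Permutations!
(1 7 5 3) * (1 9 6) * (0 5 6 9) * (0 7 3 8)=[5, 3, 2, 7, 4, 8, 1, 6, 0, 9]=(9)(0 5 8)(1 3 7 6)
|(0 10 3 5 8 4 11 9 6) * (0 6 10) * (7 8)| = |(3 5 7 8 4 11 9 10)| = 8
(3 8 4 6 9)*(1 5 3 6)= (1 5 3 8 4)(6 9)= [0, 5, 2, 8, 1, 3, 9, 7, 4, 6]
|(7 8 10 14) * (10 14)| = |(7 8 14)| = 3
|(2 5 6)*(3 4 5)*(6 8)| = 6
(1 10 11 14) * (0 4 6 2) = (0 4 6 2)(1 10 11 14) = [4, 10, 0, 3, 6, 5, 2, 7, 8, 9, 11, 14, 12, 13, 1]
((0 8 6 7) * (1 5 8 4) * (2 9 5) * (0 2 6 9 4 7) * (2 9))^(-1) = (0 6 1 4 2 8 5 9 7)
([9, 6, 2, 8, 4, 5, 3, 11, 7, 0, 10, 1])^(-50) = [0, 7, 2, 1, 4, 5, 11, 3, 6, 9, 10, 8]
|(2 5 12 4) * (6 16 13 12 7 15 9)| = 10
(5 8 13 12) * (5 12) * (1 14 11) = [0, 14, 2, 3, 4, 8, 6, 7, 13, 9, 10, 1, 12, 5, 11] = (1 14 11)(5 8 13)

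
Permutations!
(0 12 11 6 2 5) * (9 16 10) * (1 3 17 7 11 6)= (0 12 6 2 5)(1 3 17 7 11)(9 16 10)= [12, 3, 5, 17, 4, 0, 2, 11, 8, 16, 9, 1, 6, 13, 14, 15, 10, 7]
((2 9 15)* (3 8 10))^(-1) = ((2 9 15)(3 8 10))^(-1) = (2 15 9)(3 10 8)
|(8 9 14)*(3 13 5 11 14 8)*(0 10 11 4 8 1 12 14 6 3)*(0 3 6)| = |(0 10 11)(1 12 14 3 13 5 4 8 9)| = 9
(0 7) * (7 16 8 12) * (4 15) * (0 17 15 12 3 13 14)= (0 16 8 3 13 14)(4 12 7 17 15)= [16, 1, 2, 13, 12, 5, 6, 17, 3, 9, 10, 11, 7, 14, 0, 4, 8, 15]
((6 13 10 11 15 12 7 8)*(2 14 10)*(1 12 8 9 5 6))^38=(1 8 15 11 10 14 2 13 6 5 9 7 12)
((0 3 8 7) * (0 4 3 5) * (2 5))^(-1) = ((0 2 5)(3 8 7 4))^(-1) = (0 5 2)(3 4 7 8)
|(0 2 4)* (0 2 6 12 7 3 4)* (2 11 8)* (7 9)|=10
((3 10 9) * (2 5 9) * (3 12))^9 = ((2 5 9 12 3 10))^9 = (2 12)(3 5)(9 10)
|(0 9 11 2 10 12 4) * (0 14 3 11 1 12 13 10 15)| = 10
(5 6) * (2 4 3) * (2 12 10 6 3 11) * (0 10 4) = (0 10 6 5 3 12 4 11 2) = [10, 1, 0, 12, 11, 3, 5, 7, 8, 9, 6, 2, 4]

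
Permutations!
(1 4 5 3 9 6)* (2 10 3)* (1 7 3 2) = (1 4 5)(2 10)(3 9 6 7) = [0, 4, 10, 9, 5, 1, 7, 3, 8, 6, 2]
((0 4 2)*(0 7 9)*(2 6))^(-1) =(0 9 7 2 6 4)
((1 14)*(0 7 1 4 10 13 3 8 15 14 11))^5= ((0 7 1 11)(3 8 15 14 4 10 13))^5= (0 7 1 11)(3 10 14 8 13 4 15)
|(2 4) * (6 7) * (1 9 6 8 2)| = 7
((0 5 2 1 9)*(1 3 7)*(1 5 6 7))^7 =(0 9 1 3 2 5 7 6)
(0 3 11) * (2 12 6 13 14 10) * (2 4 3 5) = [5, 1, 12, 11, 3, 2, 13, 7, 8, 9, 4, 0, 6, 14, 10] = (0 5 2 12 6 13 14 10 4 3 11)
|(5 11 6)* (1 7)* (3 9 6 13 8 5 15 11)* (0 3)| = 18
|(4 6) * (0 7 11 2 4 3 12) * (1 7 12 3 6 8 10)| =|(0 12)(1 7 11 2 4 8 10)| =14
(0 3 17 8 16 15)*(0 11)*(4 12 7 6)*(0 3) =(3 17 8 16 15 11)(4 12 7 6) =[0, 1, 2, 17, 12, 5, 4, 6, 16, 9, 10, 3, 7, 13, 14, 11, 15, 8]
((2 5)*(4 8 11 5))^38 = ((2 4 8 11 5))^38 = (2 11 4 5 8)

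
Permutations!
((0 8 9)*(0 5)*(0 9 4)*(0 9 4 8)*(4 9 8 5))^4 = ((4 8 5 9))^4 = (9)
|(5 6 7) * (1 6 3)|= |(1 6 7 5 3)|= 5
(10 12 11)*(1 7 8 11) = [0, 7, 2, 3, 4, 5, 6, 8, 11, 9, 12, 10, 1] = (1 7 8 11 10 12)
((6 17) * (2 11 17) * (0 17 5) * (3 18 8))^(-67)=(0 5 11 2 6 17)(3 8 18)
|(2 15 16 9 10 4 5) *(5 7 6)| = |(2 15 16 9 10 4 7 6 5)| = 9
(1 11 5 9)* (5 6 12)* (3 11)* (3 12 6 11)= (1 12 5 9)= [0, 12, 2, 3, 4, 9, 6, 7, 8, 1, 10, 11, 5]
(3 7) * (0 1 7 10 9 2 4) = (0 1 7 3 10 9 2 4) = [1, 7, 4, 10, 0, 5, 6, 3, 8, 2, 9]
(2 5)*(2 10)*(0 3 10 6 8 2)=(0 3 10)(2 5 6 8)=[3, 1, 5, 10, 4, 6, 8, 7, 2, 9, 0]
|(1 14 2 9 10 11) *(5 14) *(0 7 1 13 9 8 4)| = |(0 7 1 5 14 2 8 4)(9 10 11 13)| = 8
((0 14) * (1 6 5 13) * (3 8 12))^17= (0 14)(1 6 5 13)(3 12 8)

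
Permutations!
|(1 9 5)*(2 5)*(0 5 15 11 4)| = |(0 5 1 9 2 15 11 4)| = 8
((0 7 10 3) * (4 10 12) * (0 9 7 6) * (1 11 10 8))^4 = ((0 6)(1 11 10 3 9 7 12 4 8))^4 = (1 9 8 3 4 10 12 11 7)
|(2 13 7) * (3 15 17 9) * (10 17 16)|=6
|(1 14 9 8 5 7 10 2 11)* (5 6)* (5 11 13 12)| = |(1 14 9 8 6 11)(2 13 12 5 7 10)| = 6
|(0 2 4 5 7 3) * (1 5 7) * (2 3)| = |(0 3)(1 5)(2 4 7)| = 6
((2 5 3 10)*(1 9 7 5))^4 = ((1 9 7 5 3 10 2))^4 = (1 3 9 10 7 2 5)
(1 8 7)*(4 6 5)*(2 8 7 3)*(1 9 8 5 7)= (2 5 4 6 7 9 8 3)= [0, 1, 5, 2, 6, 4, 7, 9, 3, 8]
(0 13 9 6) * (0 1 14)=(0 13 9 6 1 14)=[13, 14, 2, 3, 4, 5, 1, 7, 8, 6, 10, 11, 12, 9, 0]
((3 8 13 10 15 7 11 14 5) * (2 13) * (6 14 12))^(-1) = ((2 13 10 15 7 11 12 6 14 5 3 8))^(-1) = (2 8 3 5 14 6 12 11 7 15 10 13)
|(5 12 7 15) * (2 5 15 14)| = 5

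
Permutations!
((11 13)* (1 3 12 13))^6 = (1 3 12 13 11)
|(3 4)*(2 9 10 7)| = |(2 9 10 7)(3 4)| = 4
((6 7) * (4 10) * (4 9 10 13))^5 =((4 13)(6 7)(9 10))^5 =(4 13)(6 7)(9 10)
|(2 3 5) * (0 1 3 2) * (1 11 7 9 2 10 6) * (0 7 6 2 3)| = 4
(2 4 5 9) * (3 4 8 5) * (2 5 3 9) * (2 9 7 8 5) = (2 5 9)(3 4 7 8) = [0, 1, 5, 4, 7, 9, 6, 8, 3, 2]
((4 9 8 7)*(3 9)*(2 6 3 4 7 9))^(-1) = (2 3 6)(8 9)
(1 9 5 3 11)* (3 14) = [0, 9, 2, 11, 4, 14, 6, 7, 8, 5, 10, 1, 12, 13, 3] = (1 9 5 14 3 11)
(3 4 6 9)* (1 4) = (1 4 6 9 3) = [0, 4, 2, 1, 6, 5, 9, 7, 8, 3]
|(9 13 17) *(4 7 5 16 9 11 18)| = 9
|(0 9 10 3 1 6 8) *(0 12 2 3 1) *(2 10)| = |(0 9 2 3)(1 6 8 12 10)| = 20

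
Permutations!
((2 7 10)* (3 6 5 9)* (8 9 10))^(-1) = (2 10 5 6 3 9 8 7)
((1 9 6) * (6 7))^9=(1 9 7 6)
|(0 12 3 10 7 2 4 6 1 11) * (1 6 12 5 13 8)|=|(0 5 13 8 1 11)(2 4 12 3 10 7)|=6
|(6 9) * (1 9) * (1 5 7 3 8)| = |(1 9 6 5 7 3 8)| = 7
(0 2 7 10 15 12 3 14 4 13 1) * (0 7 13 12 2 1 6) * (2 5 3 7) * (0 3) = (0 1 2 13 6 3 14 4 12 7 10 15 5) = [1, 2, 13, 14, 12, 0, 3, 10, 8, 9, 15, 11, 7, 6, 4, 5]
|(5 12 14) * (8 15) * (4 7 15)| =|(4 7 15 8)(5 12 14)| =12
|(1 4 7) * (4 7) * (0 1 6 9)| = 5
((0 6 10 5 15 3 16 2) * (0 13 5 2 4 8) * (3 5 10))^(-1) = ((0 6 3 16 4 8)(2 13 10)(5 15))^(-1) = (0 8 4 16 3 6)(2 10 13)(5 15)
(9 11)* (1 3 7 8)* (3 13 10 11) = (1 13 10 11 9 3 7 8) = [0, 13, 2, 7, 4, 5, 6, 8, 1, 3, 11, 9, 12, 10]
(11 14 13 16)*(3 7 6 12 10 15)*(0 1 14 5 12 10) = (0 1 14 13 16 11 5 12)(3 7 6 10 15) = [1, 14, 2, 7, 4, 12, 10, 6, 8, 9, 15, 5, 0, 16, 13, 3, 11]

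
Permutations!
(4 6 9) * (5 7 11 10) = (4 6 9)(5 7 11 10) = [0, 1, 2, 3, 6, 7, 9, 11, 8, 4, 5, 10]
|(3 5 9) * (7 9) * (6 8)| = 4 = |(3 5 7 9)(6 8)|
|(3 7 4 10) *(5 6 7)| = 6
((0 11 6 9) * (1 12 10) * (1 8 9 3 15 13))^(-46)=(0 8 12 13 3 11 9 10 1 15 6)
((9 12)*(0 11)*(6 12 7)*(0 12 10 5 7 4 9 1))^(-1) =(0 1 12 11)(4 9)(5 10 6 7)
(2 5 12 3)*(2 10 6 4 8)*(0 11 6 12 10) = [11, 1, 5, 0, 8, 10, 4, 7, 2, 9, 12, 6, 3] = (0 11 6 4 8 2 5 10 12 3)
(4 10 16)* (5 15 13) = (4 10 16)(5 15 13) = [0, 1, 2, 3, 10, 15, 6, 7, 8, 9, 16, 11, 12, 5, 14, 13, 4]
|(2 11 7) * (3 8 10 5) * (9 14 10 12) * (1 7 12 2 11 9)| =|(1 7 11 12)(2 9 14 10 5 3 8)| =28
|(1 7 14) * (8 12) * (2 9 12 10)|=15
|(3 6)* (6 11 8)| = |(3 11 8 6)| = 4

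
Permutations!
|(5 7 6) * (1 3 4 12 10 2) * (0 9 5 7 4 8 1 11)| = 24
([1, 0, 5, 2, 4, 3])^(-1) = [1, 0, 3, 5, 4, 2]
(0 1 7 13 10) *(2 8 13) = (0 1 7 2 8 13 10) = [1, 7, 8, 3, 4, 5, 6, 2, 13, 9, 0, 11, 12, 10]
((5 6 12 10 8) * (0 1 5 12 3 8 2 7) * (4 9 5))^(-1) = ((0 1 4 9 5 6 3 8 12 10 2 7))^(-1) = (0 7 2 10 12 8 3 6 5 9 4 1)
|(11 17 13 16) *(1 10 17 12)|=|(1 10 17 13 16 11 12)|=7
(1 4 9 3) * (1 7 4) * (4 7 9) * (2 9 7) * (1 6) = (1 6)(2 9 3 7) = [0, 6, 9, 7, 4, 5, 1, 2, 8, 3]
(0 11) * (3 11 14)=(0 14 3 11)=[14, 1, 2, 11, 4, 5, 6, 7, 8, 9, 10, 0, 12, 13, 3]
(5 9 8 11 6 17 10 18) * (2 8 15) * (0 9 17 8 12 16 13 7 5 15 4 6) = [9, 1, 12, 3, 6, 17, 8, 5, 11, 4, 18, 0, 16, 7, 14, 2, 13, 10, 15] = (0 9 4 6 8 11)(2 12 16 13 7 5 17 10 18 15)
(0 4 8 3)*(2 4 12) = (0 12 2 4 8 3) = [12, 1, 4, 0, 8, 5, 6, 7, 3, 9, 10, 11, 2]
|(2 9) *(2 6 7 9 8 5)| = 3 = |(2 8 5)(6 7 9)|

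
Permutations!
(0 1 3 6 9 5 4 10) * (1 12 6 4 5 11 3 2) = [12, 2, 1, 4, 10, 5, 9, 7, 8, 11, 0, 3, 6] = (0 12 6 9 11 3 4 10)(1 2)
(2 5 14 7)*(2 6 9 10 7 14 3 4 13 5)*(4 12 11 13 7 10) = [0, 1, 2, 12, 7, 3, 9, 6, 8, 4, 10, 13, 11, 5, 14] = (14)(3 12 11 13 5)(4 7 6 9)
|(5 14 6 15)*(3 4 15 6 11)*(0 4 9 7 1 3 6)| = 28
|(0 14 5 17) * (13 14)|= |(0 13 14 5 17)|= 5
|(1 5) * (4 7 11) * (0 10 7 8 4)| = |(0 10 7 11)(1 5)(4 8)| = 4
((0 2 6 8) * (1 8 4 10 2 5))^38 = ((0 5 1 8)(2 6 4 10))^38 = (0 1)(2 4)(5 8)(6 10)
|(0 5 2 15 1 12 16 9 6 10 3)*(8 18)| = 22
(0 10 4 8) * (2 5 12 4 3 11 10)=(0 2 5 12 4 8)(3 11 10)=[2, 1, 5, 11, 8, 12, 6, 7, 0, 9, 3, 10, 4]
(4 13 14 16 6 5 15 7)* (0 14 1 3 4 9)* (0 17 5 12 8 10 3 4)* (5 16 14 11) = [11, 4, 2, 0, 13, 15, 12, 9, 10, 17, 3, 5, 8, 1, 14, 7, 6, 16] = (0 11 5 15 7 9 17 16 6 12 8 10 3)(1 4 13)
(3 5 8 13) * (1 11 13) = (1 11 13 3 5 8) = [0, 11, 2, 5, 4, 8, 6, 7, 1, 9, 10, 13, 12, 3]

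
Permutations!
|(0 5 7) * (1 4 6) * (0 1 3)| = |(0 5 7 1 4 6 3)| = 7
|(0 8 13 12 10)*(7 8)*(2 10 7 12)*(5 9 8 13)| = |(0 12 7 13 2 10)(5 9 8)| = 6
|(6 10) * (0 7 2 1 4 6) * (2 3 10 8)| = |(0 7 3 10)(1 4 6 8 2)| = 20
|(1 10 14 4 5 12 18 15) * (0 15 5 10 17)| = |(0 15 1 17)(4 10 14)(5 12 18)| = 12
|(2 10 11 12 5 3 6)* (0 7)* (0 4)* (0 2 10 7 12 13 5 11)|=24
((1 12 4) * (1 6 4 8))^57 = (12)(4 6)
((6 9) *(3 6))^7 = ((3 6 9))^7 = (3 6 9)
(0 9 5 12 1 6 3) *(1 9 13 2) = [13, 6, 1, 0, 4, 12, 3, 7, 8, 5, 10, 11, 9, 2] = (0 13 2 1 6 3)(5 12 9)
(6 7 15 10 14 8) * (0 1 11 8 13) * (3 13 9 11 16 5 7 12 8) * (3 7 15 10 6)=(0 1 16 5 15 6 12 8 3 13)(7 10 14 9 11)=[1, 16, 2, 13, 4, 15, 12, 10, 3, 11, 14, 7, 8, 0, 9, 6, 5]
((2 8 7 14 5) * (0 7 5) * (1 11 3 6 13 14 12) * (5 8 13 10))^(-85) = (0 14 13 2 5 10 6 3 11 1 12 7)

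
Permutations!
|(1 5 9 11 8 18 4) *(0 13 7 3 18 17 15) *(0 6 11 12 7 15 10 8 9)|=39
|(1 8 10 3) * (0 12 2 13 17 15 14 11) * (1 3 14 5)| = |(0 12 2 13 17 15 5 1 8 10 14 11)| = 12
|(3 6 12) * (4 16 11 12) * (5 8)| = 6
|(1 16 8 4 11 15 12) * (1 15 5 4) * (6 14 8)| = 30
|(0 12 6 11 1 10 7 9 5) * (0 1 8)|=5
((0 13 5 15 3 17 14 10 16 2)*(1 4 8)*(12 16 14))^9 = ((0 13 5 15 3 17 12 16 2)(1 4 8)(10 14))^9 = (17)(10 14)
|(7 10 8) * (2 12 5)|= |(2 12 5)(7 10 8)|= 3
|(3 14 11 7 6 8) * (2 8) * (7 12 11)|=6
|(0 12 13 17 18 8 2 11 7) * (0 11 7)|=9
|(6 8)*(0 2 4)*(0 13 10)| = 10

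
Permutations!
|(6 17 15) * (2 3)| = |(2 3)(6 17 15)| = 6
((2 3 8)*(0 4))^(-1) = ((0 4)(2 3 8))^(-1) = (0 4)(2 8 3)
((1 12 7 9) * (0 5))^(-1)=(0 5)(1 9 7 12)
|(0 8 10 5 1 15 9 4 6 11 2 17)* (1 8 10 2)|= 6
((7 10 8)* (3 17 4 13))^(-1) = (3 13 4 17)(7 8 10)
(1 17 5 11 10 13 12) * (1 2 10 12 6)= (1 17 5 11 12 2 10 13 6)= [0, 17, 10, 3, 4, 11, 1, 7, 8, 9, 13, 12, 2, 6, 14, 15, 16, 5]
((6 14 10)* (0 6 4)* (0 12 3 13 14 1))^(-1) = (0 1 6)(3 12 4 10 14 13)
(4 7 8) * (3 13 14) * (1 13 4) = (1 13 14 3 4 7 8) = [0, 13, 2, 4, 7, 5, 6, 8, 1, 9, 10, 11, 12, 14, 3]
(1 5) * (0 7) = (0 7)(1 5) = [7, 5, 2, 3, 4, 1, 6, 0]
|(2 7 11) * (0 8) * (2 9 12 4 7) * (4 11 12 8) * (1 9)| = 8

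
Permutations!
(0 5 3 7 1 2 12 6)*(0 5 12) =(0 12 6 5 3 7 1 2) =[12, 2, 0, 7, 4, 3, 5, 1, 8, 9, 10, 11, 6]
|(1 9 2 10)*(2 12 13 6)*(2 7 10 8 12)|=9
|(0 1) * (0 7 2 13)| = |(0 1 7 2 13)| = 5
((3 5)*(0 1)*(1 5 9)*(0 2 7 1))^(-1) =(0 9 3 5)(1 7 2)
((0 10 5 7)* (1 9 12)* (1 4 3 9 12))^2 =((0 10 5 7)(1 12 4 3 9))^2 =(0 5)(1 4 9 12 3)(7 10)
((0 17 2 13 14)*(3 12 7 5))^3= (0 13 17 14 2)(3 5 7 12)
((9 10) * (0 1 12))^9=(12)(9 10)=((0 1 12)(9 10))^9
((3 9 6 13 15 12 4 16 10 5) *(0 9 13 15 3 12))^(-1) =(0 15 6 9)(3 13)(4 12 5 10 16)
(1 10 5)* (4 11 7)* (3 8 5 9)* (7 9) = (1 10 7 4 11 9 3 8 5) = [0, 10, 2, 8, 11, 1, 6, 4, 5, 3, 7, 9]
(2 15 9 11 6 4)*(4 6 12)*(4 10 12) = (2 15 9 11 4)(10 12) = [0, 1, 15, 3, 2, 5, 6, 7, 8, 11, 12, 4, 10, 13, 14, 9]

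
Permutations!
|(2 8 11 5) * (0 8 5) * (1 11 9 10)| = 6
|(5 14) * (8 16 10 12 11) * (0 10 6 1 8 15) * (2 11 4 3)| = 8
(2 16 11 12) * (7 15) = (2 16 11 12)(7 15) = [0, 1, 16, 3, 4, 5, 6, 15, 8, 9, 10, 12, 2, 13, 14, 7, 11]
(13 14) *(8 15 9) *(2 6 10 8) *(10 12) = (2 6 12 10 8 15 9)(13 14) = [0, 1, 6, 3, 4, 5, 12, 7, 15, 2, 8, 11, 10, 14, 13, 9]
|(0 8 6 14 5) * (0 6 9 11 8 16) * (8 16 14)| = |(0 14 5 6 8 9 11 16)| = 8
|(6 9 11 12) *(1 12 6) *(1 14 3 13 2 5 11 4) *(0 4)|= |(0 4 1 12 14 3 13 2 5 11 6 9)|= 12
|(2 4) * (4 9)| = 3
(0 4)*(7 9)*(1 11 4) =(0 1 11 4)(7 9) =[1, 11, 2, 3, 0, 5, 6, 9, 8, 7, 10, 4]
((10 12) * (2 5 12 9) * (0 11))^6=((0 11)(2 5 12 10 9))^6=(2 5 12 10 9)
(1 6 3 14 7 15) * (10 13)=(1 6 3 14 7 15)(10 13)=[0, 6, 2, 14, 4, 5, 3, 15, 8, 9, 13, 11, 12, 10, 7, 1]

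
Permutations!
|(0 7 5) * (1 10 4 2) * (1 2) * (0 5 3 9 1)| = |(0 7 3 9 1 10 4)| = 7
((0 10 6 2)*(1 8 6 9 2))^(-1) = ((0 10 9 2)(1 8 6))^(-1) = (0 2 9 10)(1 6 8)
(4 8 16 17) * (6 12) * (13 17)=(4 8 16 13 17)(6 12)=[0, 1, 2, 3, 8, 5, 12, 7, 16, 9, 10, 11, 6, 17, 14, 15, 13, 4]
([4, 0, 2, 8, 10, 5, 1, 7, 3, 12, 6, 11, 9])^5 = (3 8)(9 12)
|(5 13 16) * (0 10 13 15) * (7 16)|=|(0 10 13 7 16 5 15)|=7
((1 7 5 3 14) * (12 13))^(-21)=(1 14 3 5 7)(12 13)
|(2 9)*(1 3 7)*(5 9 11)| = 12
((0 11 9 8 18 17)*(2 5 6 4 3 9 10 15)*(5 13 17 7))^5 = (0 13 15 11 17 2 10)(3 5 8 4 7 9 6 18)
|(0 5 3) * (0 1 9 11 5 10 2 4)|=20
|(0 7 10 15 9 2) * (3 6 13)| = |(0 7 10 15 9 2)(3 6 13)| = 6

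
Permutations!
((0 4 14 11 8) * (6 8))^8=(0 14 6)(4 11 8)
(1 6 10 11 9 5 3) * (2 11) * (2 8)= (1 6 10 8 2 11 9 5 3)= [0, 6, 11, 1, 4, 3, 10, 7, 2, 5, 8, 9]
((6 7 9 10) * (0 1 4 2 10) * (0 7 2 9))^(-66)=(10)(0 7 9 4 1)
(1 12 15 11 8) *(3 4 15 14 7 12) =(1 3 4 15 11 8)(7 12 14) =[0, 3, 2, 4, 15, 5, 6, 12, 1, 9, 10, 8, 14, 13, 7, 11]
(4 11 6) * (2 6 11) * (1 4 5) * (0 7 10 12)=(0 7 10 12)(1 4 2 6 5)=[7, 4, 6, 3, 2, 1, 5, 10, 8, 9, 12, 11, 0]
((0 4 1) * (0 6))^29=((0 4 1 6))^29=(0 4 1 6)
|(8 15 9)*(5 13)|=6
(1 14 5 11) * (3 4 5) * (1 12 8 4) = (1 14 3)(4 5 11 12 8) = [0, 14, 2, 1, 5, 11, 6, 7, 4, 9, 10, 12, 8, 13, 3]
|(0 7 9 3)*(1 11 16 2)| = 4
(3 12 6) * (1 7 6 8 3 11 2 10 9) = (1 7 6 11 2 10 9)(3 12 8) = [0, 7, 10, 12, 4, 5, 11, 6, 3, 1, 9, 2, 8]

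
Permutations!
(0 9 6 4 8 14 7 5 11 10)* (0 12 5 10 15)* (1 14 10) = [9, 14, 2, 3, 8, 11, 4, 1, 10, 6, 12, 15, 5, 13, 7, 0] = (0 9 6 4 8 10 12 5 11 15)(1 14 7)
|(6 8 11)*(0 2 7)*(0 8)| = |(0 2 7 8 11 6)| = 6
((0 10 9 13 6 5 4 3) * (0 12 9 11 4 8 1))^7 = (0 13 11 5 3 1 9 10 6 4 8 12)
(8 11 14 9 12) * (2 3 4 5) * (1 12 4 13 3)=(1 12 8 11 14 9 4 5 2)(3 13)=[0, 12, 1, 13, 5, 2, 6, 7, 11, 4, 10, 14, 8, 3, 9]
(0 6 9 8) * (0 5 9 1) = [6, 0, 2, 3, 4, 9, 1, 7, 5, 8] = (0 6 1)(5 9 8)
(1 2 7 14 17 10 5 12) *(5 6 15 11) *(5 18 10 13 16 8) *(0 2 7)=(0 2)(1 7 14 17 13 16 8 5 12)(6 15 11 18 10)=[2, 7, 0, 3, 4, 12, 15, 14, 5, 9, 6, 18, 1, 16, 17, 11, 8, 13, 10]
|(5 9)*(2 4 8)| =|(2 4 8)(5 9)| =6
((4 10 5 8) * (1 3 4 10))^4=((1 3 4)(5 8 10))^4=(1 3 4)(5 8 10)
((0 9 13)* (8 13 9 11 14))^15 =((0 11 14 8 13))^15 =(14)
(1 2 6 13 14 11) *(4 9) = (1 2 6 13 14 11)(4 9) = [0, 2, 6, 3, 9, 5, 13, 7, 8, 4, 10, 1, 12, 14, 11]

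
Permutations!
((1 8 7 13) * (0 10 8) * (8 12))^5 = (0 13 8 10 1 7 12)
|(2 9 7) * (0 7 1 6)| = |(0 7 2 9 1 6)| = 6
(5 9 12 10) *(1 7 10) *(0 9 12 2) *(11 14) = (0 9 2)(1 7 10 5 12)(11 14) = [9, 7, 0, 3, 4, 12, 6, 10, 8, 2, 5, 14, 1, 13, 11]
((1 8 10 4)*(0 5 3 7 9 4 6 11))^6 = ((0 5 3 7 9 4 1 8 10 6 11))^6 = (0 1 5 8 3 10 7 6 9 11 4)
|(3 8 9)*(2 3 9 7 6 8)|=|(9)(2 3)(6 8 7)|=6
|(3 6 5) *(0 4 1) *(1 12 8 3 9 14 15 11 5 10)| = |(0 4 12 8 3 6 10 1)(5 9 14 15 11)| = 40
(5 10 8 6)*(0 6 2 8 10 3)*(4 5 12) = (0 6 12 4 5 3)(2 8) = [6, 1, 8, 0, 5, 3, 12, 7, 2, 9, 10, 11, 4]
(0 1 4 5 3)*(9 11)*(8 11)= (0 1 4 5 3)(8 11 9)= [1, 4, 2, 0, 5, 3, 6, 7, 11, 8, 10, 9]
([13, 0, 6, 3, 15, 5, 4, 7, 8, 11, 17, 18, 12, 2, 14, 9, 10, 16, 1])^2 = [2, 13, 4, 3, 9, 5, 15, 7, 8, 18, 16, 1, 12, 6, 14, 11, 17, 10, 0]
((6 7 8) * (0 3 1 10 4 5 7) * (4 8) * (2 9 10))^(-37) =((0 3 1 2 9 10 8 6)(4 5 7))^(-37) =(0 2 8 3 9 6 1 10)(4 7 5)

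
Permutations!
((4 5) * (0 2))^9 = (0 2)(4 5)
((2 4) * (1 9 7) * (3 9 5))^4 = ((1 5 3 9 7)(2 4))^4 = (1 7 9 3 5)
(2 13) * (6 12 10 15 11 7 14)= (2 13)(6 12 10 15 11 7 14)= [0, 1, 13, 3, 4, 5, 12, 14, 8, 9, 15, 7, 10, 2, 6, 11]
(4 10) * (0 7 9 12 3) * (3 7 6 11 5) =(0 6 11 5 3)(4 10)(7 9 12) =[6, 1, 2, 0, 10, 3, 11, 9, 8, 12, 4, 5, 7]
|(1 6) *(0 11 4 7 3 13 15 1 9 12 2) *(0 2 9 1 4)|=|(0 11)(1 6)(3 13 15 4 7)(9 12)|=10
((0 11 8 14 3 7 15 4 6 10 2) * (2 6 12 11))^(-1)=(0 2)(3 14 8 11 12 4 15 7)(6 10)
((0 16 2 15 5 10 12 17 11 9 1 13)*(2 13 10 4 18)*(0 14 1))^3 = ((0 16 13 14 1 10 12 17 11 9)(2 15 5 4 18))^3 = (0 14 12 9 13 10 11 16 1 17)(2 4 15 18 5)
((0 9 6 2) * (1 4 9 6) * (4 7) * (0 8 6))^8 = ((1 7 4 9)(2 8 6))^8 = (9)(2 6 8)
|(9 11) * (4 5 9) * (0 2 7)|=|(0 2 7)(4 5 9 11)|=12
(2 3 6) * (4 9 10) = (2 3 6)(4 9 10) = [0, 1, 3, 6, 9, 5, 2, 7, 8, 10, 4]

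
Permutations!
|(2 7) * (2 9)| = 3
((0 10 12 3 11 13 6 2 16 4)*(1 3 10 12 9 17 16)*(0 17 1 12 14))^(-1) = ((0 14)(1 3 11 13 6 2 12 10 9)(4 17 16))^(-1) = (0 14)(1 9 10 12 2 6 13 11 3)(4 16 17)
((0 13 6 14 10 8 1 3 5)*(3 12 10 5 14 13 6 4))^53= ((0 6 13 4 3 14 5)(1 12 10 8))^53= (0 3 6 14 13 5 4)(1 12 10 8)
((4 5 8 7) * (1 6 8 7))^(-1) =(1 8 6)(4 7 5)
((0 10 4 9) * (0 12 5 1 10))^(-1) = ((1 10 4 9 12 5))^(-1) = (1 5 12 9 4 10)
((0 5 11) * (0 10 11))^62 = (11)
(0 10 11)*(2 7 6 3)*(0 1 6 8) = (0 10 11 1 6 3 2 7 8) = [10, 6, 7, 2, 4, 5, 3, 8, 0, 9, 11, 1]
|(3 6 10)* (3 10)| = |(10)(3 6)| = 2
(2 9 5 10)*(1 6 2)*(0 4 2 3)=(0 4 2 9 5 10 1 6 3)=[4, 6, 9, 0, 2, 10, 3, 7, 8, 5, 1]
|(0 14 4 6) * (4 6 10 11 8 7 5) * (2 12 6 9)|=|(0 14 9 2 12 6)(4 10 11 8 7 5)|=6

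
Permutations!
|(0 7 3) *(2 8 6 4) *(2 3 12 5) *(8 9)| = |(0 7 12 5 2 9 8 6 4 3)| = 10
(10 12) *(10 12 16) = (10 16) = [0, 1, 2, 3, 4, 5, 6, 7, 8, 9, 16, 11, 12, 13, 14, 15, 10]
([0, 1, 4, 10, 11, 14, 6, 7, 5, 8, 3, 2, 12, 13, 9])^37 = [0, 1, 4, 10, 11, 14, 6, 7, 5, 8, 3, 2, 12, 13, 9]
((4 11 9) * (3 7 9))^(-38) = (3 9 11 7 4)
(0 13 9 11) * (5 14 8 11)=[13, 1, 2, 3, 4, 14, 6, 7, 11, 5, 10, 0, 12, 9, 8]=(0 13 9 5 14 8 11)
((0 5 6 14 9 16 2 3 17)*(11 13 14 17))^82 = ((0 5 6 17)(2 3 11 13 14 9 16))^82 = (0 6)(2 9 13 3 16 14 11)(5 17)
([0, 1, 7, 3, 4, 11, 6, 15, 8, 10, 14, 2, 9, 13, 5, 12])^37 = (2 7 15 12 9 10 14 5 11)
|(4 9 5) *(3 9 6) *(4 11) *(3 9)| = 5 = |(4 6 9 5 11)|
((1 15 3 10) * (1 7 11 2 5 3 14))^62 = ((1 15 14)(2 5 3 10 7 11))^62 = (1 14 15)(2 3 7)(5 10 11)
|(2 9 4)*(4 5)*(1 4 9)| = |(1 4 2)(5 9)| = 6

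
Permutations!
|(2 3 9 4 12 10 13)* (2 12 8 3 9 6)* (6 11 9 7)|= 15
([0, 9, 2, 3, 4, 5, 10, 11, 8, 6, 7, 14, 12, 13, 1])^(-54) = [0, 6, 2, 3, 4, 5, 7, 14, 8, 10, 11, 1, 12, 13, 9]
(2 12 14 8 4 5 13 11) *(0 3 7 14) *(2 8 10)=(0 3 7 14 10 2 12)(4 5 13 11 8)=[3, 1, 12, 7, 5, 13, 6, 14, 4, 9, 2, 8, 0, 11, 10]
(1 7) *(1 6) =[0, 7, 2, 3, 4, 5, 1, 6] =(1 7 6)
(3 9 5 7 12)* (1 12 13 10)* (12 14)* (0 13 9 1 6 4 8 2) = (0 13 10 6 4 8 2)(1 14 12 3)(5 7 9) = [13, 14, 0, 1, 8, 7, 4, 9, 2, 5, 6, 11, 3, 10, 12]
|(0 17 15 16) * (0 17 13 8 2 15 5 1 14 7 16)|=30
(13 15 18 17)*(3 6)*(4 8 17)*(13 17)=[0, 1, 2, 6, 8, 5, 3, 7, 13, 9, 10, 11, 12, 15, 14, 18, 16, 17, 4]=(3 6)(4 8 13 15 18)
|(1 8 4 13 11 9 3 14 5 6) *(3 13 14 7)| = |(1 8 4 14 5 6)(3 7)(9 13 11)| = 6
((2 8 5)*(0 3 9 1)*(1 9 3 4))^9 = ((9)(0 4 1)(2 8 5))^9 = (9)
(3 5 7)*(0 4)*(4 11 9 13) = (0 11 9 13 4)(3 5 7) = [11, 1, 2, 5, 0, 7, 6, 3, 8, 13, 10, 9, 12, 4]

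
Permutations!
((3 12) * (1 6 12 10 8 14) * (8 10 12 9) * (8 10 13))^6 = (1 14 8 13 10 9 6)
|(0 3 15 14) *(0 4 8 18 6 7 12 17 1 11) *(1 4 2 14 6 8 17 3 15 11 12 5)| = |(0 15 6 7 5 1 12 3 11)(2 14)(4 17)(8 18)| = 18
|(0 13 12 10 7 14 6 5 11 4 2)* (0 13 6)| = 11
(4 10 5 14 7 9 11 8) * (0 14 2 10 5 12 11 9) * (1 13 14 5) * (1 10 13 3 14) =(0 5 2 13 1 3 14 7)(4 10 12 11 8) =[5, 3, 13, 14, 10, 2, 6, 0, 4, 9, 12, 8, 11, 1, 7]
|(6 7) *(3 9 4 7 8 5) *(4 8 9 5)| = 10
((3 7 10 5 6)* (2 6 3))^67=((2 6)(3 7 10 5))^67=(2 6)(3 5 10 7)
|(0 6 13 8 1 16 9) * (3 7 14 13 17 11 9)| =|(0 6 17 11 9)(1 16 3 7 14 13 8)| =35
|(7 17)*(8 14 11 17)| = |(7 8 14 11 17)| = 5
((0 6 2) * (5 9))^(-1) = (0 2 6)(5 9)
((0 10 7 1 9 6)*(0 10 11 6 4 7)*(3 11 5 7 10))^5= (0 4 1 5 10 9 7)(3 6 11)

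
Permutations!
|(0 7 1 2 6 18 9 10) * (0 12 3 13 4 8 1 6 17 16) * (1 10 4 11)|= |(0 7 6 18 9 4 8 10 12 3 13 11 1 2 17 16)|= 16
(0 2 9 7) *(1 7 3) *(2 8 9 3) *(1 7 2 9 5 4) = (9)(0 8 5 4 1 2 3 7) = [8, 2, 3, 7, 1, 4, 6, 0, 5, 9]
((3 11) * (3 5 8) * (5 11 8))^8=((11)(3 8))^8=(11)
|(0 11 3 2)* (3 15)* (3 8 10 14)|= 8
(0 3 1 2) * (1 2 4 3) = (0 1 4 3 2) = [1, 4, 0, 2, 3]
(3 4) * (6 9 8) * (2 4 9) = (2 4 3 9 8 6) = [0, 1, 4, 9, 3, 5, 2, 7, 6, 8]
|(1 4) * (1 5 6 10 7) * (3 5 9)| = 8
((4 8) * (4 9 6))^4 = ((4 8 9 6))^4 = (9)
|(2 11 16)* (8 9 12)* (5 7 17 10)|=|(2 11 16)(5 7 17 10)(8 9 12)|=12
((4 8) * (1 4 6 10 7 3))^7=(10)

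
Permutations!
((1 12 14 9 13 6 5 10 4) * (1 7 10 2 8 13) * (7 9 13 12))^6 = (1 7 10 4 9)(2 5 6 13 14 12 8)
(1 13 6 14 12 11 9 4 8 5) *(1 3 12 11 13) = [0, 1, 2, 12, 8, 3, 14, 7, 5, 4, 10, 9, 13, 6, 11] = (3 12 13 6 14 11 9 4 8 5)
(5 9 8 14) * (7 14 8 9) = (5 7 14) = [0, 1, 2, 3, 4, 7, 6, 14, 8, 9, 10, 11, 12, 13, 5]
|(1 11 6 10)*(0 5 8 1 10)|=6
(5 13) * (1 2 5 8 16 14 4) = (1 2 5 13 8 16 14 4) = [0, 2, 5, 3, 1, 13, 6, 7, 16, 9, 10, 11, 12, 8, 4, 15, 14]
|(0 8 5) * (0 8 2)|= 2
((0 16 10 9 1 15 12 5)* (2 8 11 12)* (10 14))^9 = (0 11 15 10)(1 14 5 8)(2 9 16 12)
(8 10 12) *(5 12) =[0, 1, 2, 3, 4, 12, 6, 7, 10, 9, 5, 11, 8] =(5 12 8 10)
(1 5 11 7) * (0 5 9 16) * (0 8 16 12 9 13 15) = (0 5 11 7 1 13 15)(8 16)(9 12) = [5, 13, 2, 3, 4, 11, 6, 1, 16, 12, 10, 7, 9, 15, 14, 0, 8]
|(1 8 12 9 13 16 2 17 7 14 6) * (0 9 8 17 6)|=10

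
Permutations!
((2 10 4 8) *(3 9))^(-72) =(10)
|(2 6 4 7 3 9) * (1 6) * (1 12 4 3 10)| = |(1 6 3 9 2 12 4 7 10)| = 9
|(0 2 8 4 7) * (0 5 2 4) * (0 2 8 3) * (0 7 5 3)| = 10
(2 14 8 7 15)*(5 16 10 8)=(2 14 5 16 10 8 7 15)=[0, 1, 14, 3, 4, 16, 6, 15, 7, 9, 8, 11, 12, 13, 5, 2, 10]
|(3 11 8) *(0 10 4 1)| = 12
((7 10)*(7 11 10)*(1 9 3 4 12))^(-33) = ((1 9 3 4 12)(10 11))^(-33) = (1 3 12 9 4)(10 11)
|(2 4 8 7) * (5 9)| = |(2 4 8 7)(5 9)| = 4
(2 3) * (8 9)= (2 3)(8 9)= [0, 1, 3, 2, 4, 5, 6, 7, 9, 8]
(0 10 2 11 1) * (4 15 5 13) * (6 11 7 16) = (0 10 2 7 16 6 11 1)(4 15 5 13) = [10, 0, 7, 3, 15, 13, 11, 16, 8, 9, 2, 1, 12, 4, 14, 5, 6]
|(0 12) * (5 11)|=2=|(0 12)(5 11)|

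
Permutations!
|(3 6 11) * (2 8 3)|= 5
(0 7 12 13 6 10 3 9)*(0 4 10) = (0 7 12 13 6)(3 9 4 10) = [7, 1, 2, 9, 10, 5, 0, 12, 8, 4, 3, 11, 13, 6]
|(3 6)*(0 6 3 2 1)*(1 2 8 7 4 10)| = |(0 6 8 7 4 10 1)| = 7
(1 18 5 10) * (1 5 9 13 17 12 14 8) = (1 18 9 13 17 12 14 8)(5 10) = [0, 18, 2, 3, 4, 10, 6, 7, 1, 13, 5, 11, 14, 17, 8, 15, 16, 12, 9]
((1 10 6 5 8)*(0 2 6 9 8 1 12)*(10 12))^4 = ((0 2 6 5 1 12)(8 10 9))^4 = (0 1 6)(2 12 5)(8 10 9)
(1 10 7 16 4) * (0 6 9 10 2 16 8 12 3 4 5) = (0 6 9 10 7 8 12 3 4 1 2 16 5) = [6, 2, 16, 4, 1, 0, 9, 8, 12, 10, 7, 11, 3, 13, 14, 15, 5]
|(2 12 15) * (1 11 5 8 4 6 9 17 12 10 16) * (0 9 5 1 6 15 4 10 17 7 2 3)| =|(0 9 7 2 17 12 4 15 3)(1 11)(5 8 10 16 6)| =90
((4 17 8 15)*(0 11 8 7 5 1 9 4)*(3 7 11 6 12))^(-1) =((0 6 12 3 7 5 1 9 4 17 11 8 15))^(-1) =(0 15 8 11 17 4 9 1 5 7 3 12 6)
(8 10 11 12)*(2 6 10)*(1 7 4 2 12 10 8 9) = (1 7 4 2 6 8 12 9)(10 11) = [0, 7, 6, 3, 2, 5, 8, 4, 12, 1, 11, 10, 9]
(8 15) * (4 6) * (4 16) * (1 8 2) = (1 8 15 2)(4 6 16) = [0, 8, 1, 3, 6, 5, 16, 7, 15, 9, 10, 11, 12, 13, 14, 2, 4]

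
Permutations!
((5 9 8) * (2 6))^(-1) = ((2 6)(5 9 8))^(-1) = (2 6)(5 8 9)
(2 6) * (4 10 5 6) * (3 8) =(2 4 10 5 6)(3 8) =[0, 1, 4, 8, 10, 6, 2, 7, 3, 9, 5]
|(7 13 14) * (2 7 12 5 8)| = 7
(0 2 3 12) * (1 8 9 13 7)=(0 2 3 12)(1 8 9 13 7)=[2, 8, 3, 12, 4, 5, 6, 1, 9, 13, 10, 11, 0, 7]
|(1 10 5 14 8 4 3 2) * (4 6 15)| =10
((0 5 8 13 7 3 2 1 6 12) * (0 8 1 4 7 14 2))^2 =(0 1 12 13 2 7)(3 5 6 8 14 4)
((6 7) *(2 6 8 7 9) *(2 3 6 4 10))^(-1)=(2 10 4)(3 9 6)(7 8)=((2 4 10)(3 6 9)(7 8))^(-1)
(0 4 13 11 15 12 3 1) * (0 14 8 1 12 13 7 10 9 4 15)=(0 15 13 11)(1 14 8)(3 12)(4 7 10 9)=[15, 14, 2, 12, 7, 5, 6, 10, 1, 4, 9, 0, 3, 11, 8, 13]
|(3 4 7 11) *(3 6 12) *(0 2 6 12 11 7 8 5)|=|(0 2 6 11 12 3 4 8 5)|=9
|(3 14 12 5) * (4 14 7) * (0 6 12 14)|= 7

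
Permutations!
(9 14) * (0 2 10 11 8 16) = (0 2 10 11 8 16)(9 14) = [2, 1, 10, 3, 4, 5, 6, 7, 16, 14, 11, 8, 12, 13, 9, 15, 0]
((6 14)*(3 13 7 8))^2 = ((3 13 7 8)(6 14))^2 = (14)(3 7)(8 13)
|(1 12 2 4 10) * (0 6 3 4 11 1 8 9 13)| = 8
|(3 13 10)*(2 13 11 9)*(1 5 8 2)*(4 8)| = |(1 5 4 8 2 13 10 3 11 9)| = 10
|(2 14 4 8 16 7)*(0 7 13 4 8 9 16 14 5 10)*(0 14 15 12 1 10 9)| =|(0 7 2 5 9 16 13 4)(1 10 14 8 15 12)| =24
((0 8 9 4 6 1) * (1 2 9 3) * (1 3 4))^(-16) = (0 9 6 8 1 2 4)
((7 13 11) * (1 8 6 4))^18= ((1 8 6 4)(7 13 11))^18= (13)(1 6)(4 8)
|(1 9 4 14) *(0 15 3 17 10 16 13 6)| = 8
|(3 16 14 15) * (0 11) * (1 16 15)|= |(0 11)(1 16 14)(3 15)|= 6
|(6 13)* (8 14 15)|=|(6 13)(8 14 15)|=6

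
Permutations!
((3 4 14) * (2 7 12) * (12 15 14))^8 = ((2 7 15 14 3 4 12))^8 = (2 7 15 14 3 4 12)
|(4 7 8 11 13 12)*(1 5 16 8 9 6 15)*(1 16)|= 10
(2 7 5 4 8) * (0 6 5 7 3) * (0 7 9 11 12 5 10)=(0 6 10)(2 3 7 9 11 12 5 4 8)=[6, 1, 3, 7, 8, 4, 10, 9, 2, 11, 0, 12, 5]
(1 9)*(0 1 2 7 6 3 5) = [1, 9, 7, 5, 4, 0, 3, 6, 8, 2] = (0 1 9 2 7 6 3 5)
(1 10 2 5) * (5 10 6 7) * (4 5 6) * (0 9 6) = (0 9 6 7)(1 4 5)(2 10) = [9, 4, 10, 3, 5, 1, 7, 0, 8, 6, 2]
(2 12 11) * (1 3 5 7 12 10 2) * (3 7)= (1 7 12 11)(2 10)(3 5)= [0, 7, 10, 5, 4, 3, 6, 12, 8, 9, 2, 1, 11]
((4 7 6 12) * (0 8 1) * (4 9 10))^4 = (0 8 1)(4 9 6)(7 10 12)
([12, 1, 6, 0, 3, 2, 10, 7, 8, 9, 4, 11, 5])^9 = [12, 1, 6, 0, 3, 2, 10, 7, 8, 9, 4, 11, 5]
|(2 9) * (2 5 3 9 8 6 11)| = 12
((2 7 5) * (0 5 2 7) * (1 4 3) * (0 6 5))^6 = ((1 4 3)(2 6 5 7))^6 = (2 5)(6 7)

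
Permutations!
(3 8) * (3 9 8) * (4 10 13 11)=(4 10 13 11)(8 9)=[0, 1, 2, 3, 10, 5, 6, 7, 9, 8, 13, 4, 12, 11]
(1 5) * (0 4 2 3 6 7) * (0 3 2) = (0 4)(1 5)(3 6 7) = [4, 5, 2, 6, 0, 1, 7, 3]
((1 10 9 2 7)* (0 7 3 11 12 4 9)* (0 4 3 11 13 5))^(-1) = (0 5 13 3 12 11 2 9 4 10 1 7)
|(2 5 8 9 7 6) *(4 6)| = |(2 5 8 9 7 4 6)| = 7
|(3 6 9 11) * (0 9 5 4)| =7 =|(0 9 11 3 6 5 4)|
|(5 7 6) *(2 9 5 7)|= 6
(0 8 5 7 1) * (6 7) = (0 8 5 6 7 1) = [8, 0, 2, 3, 4, 6, 7, 1, 5]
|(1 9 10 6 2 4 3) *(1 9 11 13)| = 6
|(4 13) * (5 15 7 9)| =|(4 13)(5 15 7 9)| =4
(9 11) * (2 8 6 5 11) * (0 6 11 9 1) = [6, 0, 8, 3, 4, 9, 5, 7, 11, 2, 10, 1] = (0 6 5 9 2 8 11 1)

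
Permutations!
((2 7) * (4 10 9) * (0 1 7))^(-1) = (0 2 7 1)(4 9 10)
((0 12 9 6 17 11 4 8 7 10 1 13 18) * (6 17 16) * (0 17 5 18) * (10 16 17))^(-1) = (0 13 1 10 18 5 9 12)(4 11 17 6 16 7 8)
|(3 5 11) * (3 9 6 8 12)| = |(3 5 11 9 6 8 12)| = 7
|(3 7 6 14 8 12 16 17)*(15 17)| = |(3 7 6 14 8 12 16 15 17)| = 9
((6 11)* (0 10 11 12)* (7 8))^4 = (0 12 6 11 10)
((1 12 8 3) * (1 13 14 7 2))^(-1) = ((1 12 8 3 13 14 7 2))^(-1) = (1 2 7 14 13 3 8 12)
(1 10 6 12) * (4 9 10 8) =(1 8 4 9 10 6 12) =[0, 8, 2, 3, 9, 5, 12, 7, 4, 10, 6, 11, 1]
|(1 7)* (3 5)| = 2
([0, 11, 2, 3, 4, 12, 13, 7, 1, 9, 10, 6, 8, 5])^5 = [0, 12, 2, 3, 4, 6, 1, 7, 5, 9, 10, 8, 13, 11]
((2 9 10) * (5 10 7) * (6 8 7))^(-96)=((2 9 6 8 7 5 10))^(-96)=(2 6 7 10 9 8 5)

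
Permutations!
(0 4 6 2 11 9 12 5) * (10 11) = (0 4 6 2 10 11 9 12 5) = [4, 1, 10, 3, 6, 0, 2, 7, 8, 12, 11, 9, 5]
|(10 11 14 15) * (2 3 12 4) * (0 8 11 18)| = |(0 8 11 14 15 10 18)(2 3 12 4)| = 28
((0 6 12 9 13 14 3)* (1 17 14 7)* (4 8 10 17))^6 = ((0 6 12 9 13 7 1 4 8 10 17 14 3))^6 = (0 1 3 7 14 13 17 9 10 12 8 6 4)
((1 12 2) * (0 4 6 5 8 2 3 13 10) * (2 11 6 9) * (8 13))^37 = (0 13 6 8 12 2 4 10 5 11 3 1 9)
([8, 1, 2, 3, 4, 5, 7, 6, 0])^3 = (0 8)(6 7)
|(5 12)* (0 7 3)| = |(0 7 3)(5 12)| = 6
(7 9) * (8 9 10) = (7 10 8 9) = [0, 1, 2, 3, 4, 5, 6, 10, 9, 7, 8]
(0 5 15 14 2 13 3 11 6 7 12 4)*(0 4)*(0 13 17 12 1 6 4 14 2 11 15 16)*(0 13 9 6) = (0 5 16 13 3 15 2 17 12 9 6 7 1)(4 14 11) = [5, 0, 17, 15, 14, 16, 7, 1, 8, 6, 10, 4, 9, 3, 11, 2, 13, 12]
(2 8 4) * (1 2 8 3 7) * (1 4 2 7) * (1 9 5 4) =(1 7)(2 3 9 5 4 8) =[0, 7, 3, 9, 8, 4, 6, 1, 2, 5]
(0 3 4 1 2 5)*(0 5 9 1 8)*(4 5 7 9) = (0 3 5 7 9 1 2 4 8) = [3, 2, 4, 5, 8, 7, 6, 9, 0, 1]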